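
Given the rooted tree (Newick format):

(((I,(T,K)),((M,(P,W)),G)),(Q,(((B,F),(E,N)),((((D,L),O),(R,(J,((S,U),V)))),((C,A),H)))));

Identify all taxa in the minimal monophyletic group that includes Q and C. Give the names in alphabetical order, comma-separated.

A, B, C, D, E, F, H, J, L, N, O, Q, R, S, U, V

Tracing Q: it sits inside (Q,(((B,F),(E,N)),((((D,L),O),(R,(J,((S,U),V)))),((C,A),H)))).
Tracing C: it sits inside (C,A).
The smallest clade enclosing both is (Q,(((B,F),(E,N)),((((D,L),O),(R,(J,((S,U),V)))),((C,A),H)))); the answer is its 16 terminal taxa in alphabetical order.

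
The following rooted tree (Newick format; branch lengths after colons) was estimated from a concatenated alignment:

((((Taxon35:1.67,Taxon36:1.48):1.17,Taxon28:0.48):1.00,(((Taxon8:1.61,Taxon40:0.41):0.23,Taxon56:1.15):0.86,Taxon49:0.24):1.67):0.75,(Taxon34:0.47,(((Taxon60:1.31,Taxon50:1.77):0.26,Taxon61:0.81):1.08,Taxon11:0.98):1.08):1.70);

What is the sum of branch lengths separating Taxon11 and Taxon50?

The path runs Taxon11 → … → MRCA → … → Taxon50; the MRCA is the node subtending (((Taxon60,Taxon50),Taxon61),Taxon11).
Branch lengths along that path: 0.98 + 1.08 + 0.26 + 1.77 = 4.09.

4.09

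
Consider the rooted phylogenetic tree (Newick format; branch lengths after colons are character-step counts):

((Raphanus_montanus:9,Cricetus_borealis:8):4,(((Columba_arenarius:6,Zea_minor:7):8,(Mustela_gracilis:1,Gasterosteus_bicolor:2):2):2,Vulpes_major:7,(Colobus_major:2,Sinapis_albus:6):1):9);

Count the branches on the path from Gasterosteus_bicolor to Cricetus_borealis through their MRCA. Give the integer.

The MRCA of Gasterosteus_bicolor and Cricetus_borealis is the root of the tree.
From Gasterosteus_bicolor up to that node: 4 branches. From Cricetus_borealis up to the same node: 2 branches. Total: 4 + 2 = 6.

6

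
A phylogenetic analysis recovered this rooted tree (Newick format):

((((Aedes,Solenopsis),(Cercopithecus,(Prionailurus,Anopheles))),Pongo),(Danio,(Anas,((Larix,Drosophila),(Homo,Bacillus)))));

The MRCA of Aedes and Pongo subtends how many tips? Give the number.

The MRCA of Aedes and Pongo is the node subtending (((Aedes,Solenopsis),(Cercopithecus,(Prionailurus,Anopheles))),Pongo).
That clade contains 6 terminal taxa: Aedes, Anopheles, Cercopithecus, Pongo, Prionailurus, Solenopsis.

6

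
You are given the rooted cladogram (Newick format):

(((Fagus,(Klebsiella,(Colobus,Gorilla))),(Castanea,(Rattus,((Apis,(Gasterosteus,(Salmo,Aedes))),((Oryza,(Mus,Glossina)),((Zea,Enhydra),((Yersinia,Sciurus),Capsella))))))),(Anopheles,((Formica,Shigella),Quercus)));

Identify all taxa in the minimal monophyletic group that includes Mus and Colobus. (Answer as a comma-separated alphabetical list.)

Tracing Mus: it sits inside (Mus,Glossina).
Tracing Colobus: it sits inside (Colobus,Gorilla).
The smallest clade enclosing both is ((Fagus,(Klebsiella,(Colobus,Gorilla))),(Castanea,(Rattus,((Apis,(Gasterosteus,(Salmo,Aedes))),((Oryza,(Mus,Glossina)),((Zea,Enhydra),((Yersinia,Sciurus),Capsella))))))); the answer is its 18 terminal taxa in alphabetical order.

Aedes, Apis, Capsella, Castanea, Colobus, Enhydra, Fagus, Gasterosteus, Glossina, Gorilla, Klebsiella, Mus, Oryza, Rattus, Salmo, Sciurus, Yersinia, Zea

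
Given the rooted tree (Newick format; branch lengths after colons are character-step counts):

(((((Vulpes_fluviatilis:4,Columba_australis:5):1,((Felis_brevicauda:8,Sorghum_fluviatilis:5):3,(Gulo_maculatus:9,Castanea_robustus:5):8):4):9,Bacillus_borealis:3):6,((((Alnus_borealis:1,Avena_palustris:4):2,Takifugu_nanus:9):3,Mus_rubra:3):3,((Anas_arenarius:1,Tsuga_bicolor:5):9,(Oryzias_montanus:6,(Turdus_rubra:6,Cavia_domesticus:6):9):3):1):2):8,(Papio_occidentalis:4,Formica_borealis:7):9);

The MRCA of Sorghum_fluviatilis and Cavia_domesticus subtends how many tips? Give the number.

16

The MRCA of Sorghum_fluviatilis and Cavia_domesticus is the node subtending ((((Vulpes_fluviatilis,Columba_australis),((Felis_brevicauda,Sorghum_fluviatilis),(Gulo_maculatus,Castanea_robustus))),Bacillus_borealis),((((Alnus_borealis,Avena_palustris),Takifugu_nanus),Mus_rubra),((Anas_arenarius,Tsuga_bicolor),(Oryzias_montanus,(Turdus_rubra,Cavia_domesticus))))).
That clade contains 16 terminal taxa: Alnus_borealis, Anas_arenarius, Avena_palustris, Bacillus_borealis, Castanea_robustus, Cavia_domesticus, Columba_australis, Felis_brevicauda, Gulo_maculatus, Mus_rubra, Oryzias_montanus, Sorghum_fluviatilis, Takifugu_nanus, Tsuga_bicolor, Turdus_rubra, Vulpes_fluviatilis.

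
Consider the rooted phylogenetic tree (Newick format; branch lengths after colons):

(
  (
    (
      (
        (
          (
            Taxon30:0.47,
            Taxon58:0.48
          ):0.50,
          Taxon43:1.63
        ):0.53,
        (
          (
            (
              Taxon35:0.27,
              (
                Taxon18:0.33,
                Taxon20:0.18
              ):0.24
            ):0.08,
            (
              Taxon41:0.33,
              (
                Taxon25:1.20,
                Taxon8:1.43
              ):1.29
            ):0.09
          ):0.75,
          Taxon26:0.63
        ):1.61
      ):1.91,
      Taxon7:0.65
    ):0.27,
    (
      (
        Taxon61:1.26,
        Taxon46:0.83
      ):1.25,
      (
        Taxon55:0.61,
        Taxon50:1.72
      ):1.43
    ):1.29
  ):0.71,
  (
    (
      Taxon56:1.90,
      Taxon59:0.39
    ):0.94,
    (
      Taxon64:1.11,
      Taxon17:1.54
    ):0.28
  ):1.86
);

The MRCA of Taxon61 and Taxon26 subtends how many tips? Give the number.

The MRCA of Taxon61 and Taxon26 is the node subtending (((((Taxon30,Taxon58),Taxon43),(((Taxon35,(Taxon18,Taxon20)),(Taxon41,(Taxon25,Taxon8))),Taxon26)),Taxon7),((Taxon61,Taxon46),(Taxon55,Taxon50))).
That clade contains 15 terminal taxa: Taxon18, Taxon20, Taxon25, Taxon26, Taxon30, Taxon35, Taxon41, Taxon43, Taxon46, Taxon50, Taxon55, Taxon58, Taxon61, Taxon7, Taxon8.

15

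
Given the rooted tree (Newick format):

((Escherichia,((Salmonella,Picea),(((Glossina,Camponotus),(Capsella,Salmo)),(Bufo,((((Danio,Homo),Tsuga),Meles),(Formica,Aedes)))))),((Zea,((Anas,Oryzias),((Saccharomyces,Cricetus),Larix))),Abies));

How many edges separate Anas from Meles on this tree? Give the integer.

The MRCA of Anas and Meles is the root of the tree.
From Anas up to that node: 5 branches. From Meles up to the same node: 7 branches. Total: 5 + 7 = 12.

12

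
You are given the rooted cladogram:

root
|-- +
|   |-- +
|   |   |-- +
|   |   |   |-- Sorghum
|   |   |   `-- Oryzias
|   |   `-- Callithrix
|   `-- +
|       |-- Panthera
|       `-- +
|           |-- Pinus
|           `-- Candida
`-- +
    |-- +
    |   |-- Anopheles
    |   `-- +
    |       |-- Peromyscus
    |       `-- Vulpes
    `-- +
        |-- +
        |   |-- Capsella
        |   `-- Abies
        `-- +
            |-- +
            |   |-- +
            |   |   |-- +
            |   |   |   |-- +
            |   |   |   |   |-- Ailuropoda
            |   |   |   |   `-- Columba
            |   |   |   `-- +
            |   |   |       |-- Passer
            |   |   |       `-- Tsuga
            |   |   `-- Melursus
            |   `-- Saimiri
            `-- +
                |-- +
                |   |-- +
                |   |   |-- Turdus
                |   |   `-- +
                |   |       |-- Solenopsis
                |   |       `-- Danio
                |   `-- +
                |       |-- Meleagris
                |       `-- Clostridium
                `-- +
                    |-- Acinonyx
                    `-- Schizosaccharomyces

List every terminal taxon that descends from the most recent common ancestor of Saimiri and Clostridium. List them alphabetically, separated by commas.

Tracing Saimiri: it sits inside ((((Ailuropoda,Columba),(Passer,Tsuga)),Melursus),Saimiri).
Tracing Clostridium: it sits inside (Meleagris,Clostridium).
The smallest clade enclosing both is (((((Ailuropoda,Columba),(Passer,Tsuga)),Melursus),Saimiri),(((Turdus,(Solenopsis,Danio)),(Meleagris,Clostridium)),(Acinonyx,Schizosaccharomyces))); the answer is its 13 terminal taxa in alphabetical order.

Acinonyx, Ailuropoda, Clostridium, Columba, Danio, Meleagris, Melursus, Passer, Saimiri, Schizosaccharomyces, Solenopsis, Tsuga, Turdus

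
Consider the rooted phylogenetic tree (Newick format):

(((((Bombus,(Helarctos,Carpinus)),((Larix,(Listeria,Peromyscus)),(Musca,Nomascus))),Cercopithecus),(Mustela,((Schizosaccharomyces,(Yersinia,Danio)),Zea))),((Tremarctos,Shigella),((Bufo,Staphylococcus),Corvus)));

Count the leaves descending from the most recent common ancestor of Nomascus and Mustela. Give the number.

14

The MRCA of Nomascus and Mustela is the node subtending ((((Bombus,(Helarctos,Carpinus)),((Larix,(Listeria,Peromyscus)),(Musca,Nomascus))),Cercopithecus),(Mustela,((Schizosaccharomyces,(Yersinia,Danio)),Zea))).
That clade contains 14 terminal taxa: Bombus, Carpinus, Cercopithecus, Danio, Helarctos, Larix, Listeria, Musca, Mustela, Nomascus, Peromyscus, Schizosaccharomyces, Yersinia, Zea.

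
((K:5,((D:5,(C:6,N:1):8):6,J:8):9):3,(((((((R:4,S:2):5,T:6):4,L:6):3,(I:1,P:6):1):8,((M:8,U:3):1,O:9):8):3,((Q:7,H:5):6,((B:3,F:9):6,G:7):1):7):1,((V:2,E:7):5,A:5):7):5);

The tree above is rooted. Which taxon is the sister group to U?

U attaches to the tree at the node subtending (M,U).
The other lineage descending from that same node — the sister group — is the single tip M.

M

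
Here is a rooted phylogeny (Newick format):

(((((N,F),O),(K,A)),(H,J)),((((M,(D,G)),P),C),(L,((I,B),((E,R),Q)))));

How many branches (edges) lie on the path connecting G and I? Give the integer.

9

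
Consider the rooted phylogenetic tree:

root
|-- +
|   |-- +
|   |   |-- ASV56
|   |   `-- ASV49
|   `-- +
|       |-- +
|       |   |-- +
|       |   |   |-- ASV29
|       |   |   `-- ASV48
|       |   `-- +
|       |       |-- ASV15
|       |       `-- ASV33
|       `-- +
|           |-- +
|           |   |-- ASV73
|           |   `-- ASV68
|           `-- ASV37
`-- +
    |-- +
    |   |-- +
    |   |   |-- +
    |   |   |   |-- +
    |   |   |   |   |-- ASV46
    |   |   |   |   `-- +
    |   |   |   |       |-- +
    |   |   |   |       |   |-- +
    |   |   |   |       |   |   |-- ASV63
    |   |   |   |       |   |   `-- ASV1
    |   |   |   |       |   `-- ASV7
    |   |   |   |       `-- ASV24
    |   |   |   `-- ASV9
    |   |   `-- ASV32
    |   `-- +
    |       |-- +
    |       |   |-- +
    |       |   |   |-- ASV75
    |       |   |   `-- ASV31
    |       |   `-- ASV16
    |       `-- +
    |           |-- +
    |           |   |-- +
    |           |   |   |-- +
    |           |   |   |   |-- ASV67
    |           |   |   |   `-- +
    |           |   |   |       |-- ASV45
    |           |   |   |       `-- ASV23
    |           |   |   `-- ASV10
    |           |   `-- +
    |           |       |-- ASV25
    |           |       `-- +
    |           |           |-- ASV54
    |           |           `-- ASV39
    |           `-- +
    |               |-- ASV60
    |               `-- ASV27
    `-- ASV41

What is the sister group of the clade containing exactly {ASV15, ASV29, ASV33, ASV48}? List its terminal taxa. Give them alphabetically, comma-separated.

The clade containing exactly {ASV15, ASV29, ASV33, ASV48} attaches to the tree at the node subtending (((ASV29,ASV48),(ASV15,ASV33)),((ASV73,ASV68),ASV37)).
The other lineage descending from that same node — the sister group — is ((ASV73,ASV68),ASV37); its 3 tips in alphabetical order are the answer.

ASV37, ASV68, ASV73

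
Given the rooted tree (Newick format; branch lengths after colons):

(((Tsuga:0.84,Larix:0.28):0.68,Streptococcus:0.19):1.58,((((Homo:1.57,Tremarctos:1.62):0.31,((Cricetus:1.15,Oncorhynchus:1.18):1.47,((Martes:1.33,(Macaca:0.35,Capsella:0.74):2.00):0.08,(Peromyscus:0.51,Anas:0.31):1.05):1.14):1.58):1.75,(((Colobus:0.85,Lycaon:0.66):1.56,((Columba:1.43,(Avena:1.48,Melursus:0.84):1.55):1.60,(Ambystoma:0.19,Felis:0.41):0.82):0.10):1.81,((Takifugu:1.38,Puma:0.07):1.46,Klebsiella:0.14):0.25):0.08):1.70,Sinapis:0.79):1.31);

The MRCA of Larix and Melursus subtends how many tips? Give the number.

23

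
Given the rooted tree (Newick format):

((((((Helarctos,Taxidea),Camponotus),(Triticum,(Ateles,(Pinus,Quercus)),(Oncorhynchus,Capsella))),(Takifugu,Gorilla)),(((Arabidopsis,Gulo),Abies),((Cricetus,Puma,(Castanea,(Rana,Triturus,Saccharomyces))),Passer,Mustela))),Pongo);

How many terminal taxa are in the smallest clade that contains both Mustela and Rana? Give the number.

8

The MRCA of Mustela and Rana is the node subtending ((Cricetus,Puma,(Castanea,(Rana,Triturus,Saccharomyces))),Passer,Mustela).
That clade contains 8 terminal taxa: Castanea, Cricetus, Mustela, Passer, Puma, Rana, Saccharomyces, Triturus.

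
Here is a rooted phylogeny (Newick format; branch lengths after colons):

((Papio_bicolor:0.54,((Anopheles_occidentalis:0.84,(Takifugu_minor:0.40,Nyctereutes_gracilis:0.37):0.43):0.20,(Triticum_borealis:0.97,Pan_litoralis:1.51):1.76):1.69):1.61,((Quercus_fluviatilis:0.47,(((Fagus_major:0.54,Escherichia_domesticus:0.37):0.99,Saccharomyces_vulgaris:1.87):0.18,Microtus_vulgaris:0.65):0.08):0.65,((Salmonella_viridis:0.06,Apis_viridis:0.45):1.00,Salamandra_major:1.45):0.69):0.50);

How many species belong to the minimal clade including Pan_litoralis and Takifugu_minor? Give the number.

The MRCA of Pan_litoralis and Takifugu_minor is the node subtending ((Anopheles_occidentalis,(Takifugu_minor,Nyctereutes_gracilis)),(Triticum_borealis,Pan_litoralis)).
That clade contains 5 terminal taxa: Anopheles_occidentalis, Nyctereutes_gracilis, Pan_litoralis, Takifugu_minor, Triticum_borealis.

5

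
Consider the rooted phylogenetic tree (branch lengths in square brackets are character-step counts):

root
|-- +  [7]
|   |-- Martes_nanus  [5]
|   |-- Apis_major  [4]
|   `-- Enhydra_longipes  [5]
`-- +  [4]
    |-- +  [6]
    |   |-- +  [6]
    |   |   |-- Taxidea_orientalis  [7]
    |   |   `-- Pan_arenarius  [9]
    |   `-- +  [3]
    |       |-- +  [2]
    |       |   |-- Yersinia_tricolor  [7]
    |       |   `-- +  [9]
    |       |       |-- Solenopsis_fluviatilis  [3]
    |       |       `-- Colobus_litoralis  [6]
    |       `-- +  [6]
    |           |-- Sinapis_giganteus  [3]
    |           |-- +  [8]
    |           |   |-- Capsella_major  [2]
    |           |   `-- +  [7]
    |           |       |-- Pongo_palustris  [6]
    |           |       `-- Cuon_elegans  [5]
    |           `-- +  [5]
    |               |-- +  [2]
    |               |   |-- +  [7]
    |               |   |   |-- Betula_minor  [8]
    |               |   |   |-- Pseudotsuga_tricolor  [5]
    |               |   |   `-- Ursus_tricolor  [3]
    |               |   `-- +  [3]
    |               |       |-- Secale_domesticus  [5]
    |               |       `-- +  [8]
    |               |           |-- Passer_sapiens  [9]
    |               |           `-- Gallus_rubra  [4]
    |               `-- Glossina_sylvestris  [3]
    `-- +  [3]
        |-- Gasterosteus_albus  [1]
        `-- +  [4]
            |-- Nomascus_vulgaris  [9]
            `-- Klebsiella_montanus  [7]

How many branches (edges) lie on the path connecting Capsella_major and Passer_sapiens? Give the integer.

The MRCA of Capsella_major and Passer_sapiens is the node subtending (Sinapis_giganteus,(Capsella_major,(Pongo_palustris,Cuon_elegans)),(((Betula_minor,Pseudotsuga_tricolor,Ursus_tricolor),(Secale_domesticus,(Passer_sapiens,Gallus_rubra))),Glossina_sylvestris)).
From Capsella_major up to that node: 2 branches. From Passer_sapiens up to the same node: 5 branches. Total: 2 + 5 = 7.

7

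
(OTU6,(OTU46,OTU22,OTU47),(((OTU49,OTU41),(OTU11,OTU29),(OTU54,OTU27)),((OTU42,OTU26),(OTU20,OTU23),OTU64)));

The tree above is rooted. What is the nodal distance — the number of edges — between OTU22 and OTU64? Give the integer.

5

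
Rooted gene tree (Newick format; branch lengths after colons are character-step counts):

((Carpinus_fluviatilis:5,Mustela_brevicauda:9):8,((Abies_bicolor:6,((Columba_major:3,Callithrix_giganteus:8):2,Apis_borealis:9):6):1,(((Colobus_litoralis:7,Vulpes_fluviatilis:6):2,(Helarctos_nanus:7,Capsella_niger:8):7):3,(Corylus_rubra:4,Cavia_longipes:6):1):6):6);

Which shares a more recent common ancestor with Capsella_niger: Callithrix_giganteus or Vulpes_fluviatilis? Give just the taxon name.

The MRCA of Capsella_niger and Vulpes_fluviatilis subtends ((Colobus_litoralis,Vulpes_fluviatilis),(Helarctos_nanus,Capsella_niger)) (4 taxa).
The MRCA of Capsella_niger and Callithrix_giganteus subtends ((Abies_bicolor,((Columba_major,Callithrix_giganteus),Apis_borealis)),(((Colobus_litoralis,Vulpes_fluviatilis),(Helarctos_nanus,Capsella_niger)),(Corylus_rubra,Cavia_longipes))) (10 taxa).
The first is nested inside the second, so Capsella_niger shares a more recent common ancestor with Vulpes_fluviatilis.

Vulpes_fluviatilis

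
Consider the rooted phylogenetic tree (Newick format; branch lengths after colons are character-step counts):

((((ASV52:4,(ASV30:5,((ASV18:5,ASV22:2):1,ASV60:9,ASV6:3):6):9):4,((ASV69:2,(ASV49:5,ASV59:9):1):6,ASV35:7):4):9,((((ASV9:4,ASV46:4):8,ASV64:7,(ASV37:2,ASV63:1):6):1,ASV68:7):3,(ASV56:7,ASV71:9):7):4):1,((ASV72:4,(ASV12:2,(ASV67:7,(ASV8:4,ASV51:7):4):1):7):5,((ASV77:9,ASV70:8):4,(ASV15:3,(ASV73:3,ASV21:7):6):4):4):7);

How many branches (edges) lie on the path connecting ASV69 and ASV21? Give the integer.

The MRCA of ASV69 and ASV21 is the root of the tree.
From ASV69 up to that node: 5 branches. From ASV21 up to the same node: 5 branches. Total: 5 + 5 = 10.

10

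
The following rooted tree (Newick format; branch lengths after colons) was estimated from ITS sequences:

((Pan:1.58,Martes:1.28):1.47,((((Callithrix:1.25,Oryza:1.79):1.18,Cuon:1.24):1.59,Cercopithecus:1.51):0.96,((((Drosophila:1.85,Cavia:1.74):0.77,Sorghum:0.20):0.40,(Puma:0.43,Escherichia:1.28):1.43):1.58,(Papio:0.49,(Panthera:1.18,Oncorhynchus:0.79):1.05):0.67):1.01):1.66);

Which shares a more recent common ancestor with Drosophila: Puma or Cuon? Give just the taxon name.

The MRCA of Drosophila and Puma subtends (((Drosophila,Cavia),Sorghum),(Puma,Escherichia)) (5 taxa).
The MRCA of Drosophila and Cuon subtends ((((Callithrix,Oryza),Cuon),Cercopithecus),((((Drosophila,Cavia),Sorghum),(Puma,Escherichia)),(Papio,(Panthera,Oncorhynchus)))) (12 taxa).
The first is nested inside the second, so Drosophila shares a more recent common ancestor with Puma.

Puma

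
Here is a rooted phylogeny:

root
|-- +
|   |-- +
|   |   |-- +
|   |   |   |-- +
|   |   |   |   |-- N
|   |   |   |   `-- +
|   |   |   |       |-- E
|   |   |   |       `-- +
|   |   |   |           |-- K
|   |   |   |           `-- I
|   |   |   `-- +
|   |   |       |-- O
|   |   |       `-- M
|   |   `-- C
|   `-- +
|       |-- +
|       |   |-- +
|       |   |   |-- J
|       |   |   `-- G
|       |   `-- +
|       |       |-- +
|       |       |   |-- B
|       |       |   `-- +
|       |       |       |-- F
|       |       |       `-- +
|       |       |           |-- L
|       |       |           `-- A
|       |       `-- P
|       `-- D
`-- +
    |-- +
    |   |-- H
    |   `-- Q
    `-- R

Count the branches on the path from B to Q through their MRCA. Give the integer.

9

The MRCA of B and Q is the root of the tree.
From B up to that node: 6 branches. From Q up to the same node: 3 branches. Total: 6 + 3 = 9.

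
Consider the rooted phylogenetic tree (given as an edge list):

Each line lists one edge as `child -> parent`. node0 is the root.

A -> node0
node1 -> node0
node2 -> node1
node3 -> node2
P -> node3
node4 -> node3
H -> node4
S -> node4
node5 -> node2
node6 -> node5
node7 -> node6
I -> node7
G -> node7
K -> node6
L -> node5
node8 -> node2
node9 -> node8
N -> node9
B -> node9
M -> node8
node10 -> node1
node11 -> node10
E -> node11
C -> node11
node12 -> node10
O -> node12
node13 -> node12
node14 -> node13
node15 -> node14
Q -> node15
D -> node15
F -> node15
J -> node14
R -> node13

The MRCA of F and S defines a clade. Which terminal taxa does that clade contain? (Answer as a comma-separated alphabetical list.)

Tracing F: it sits inside (Q,D,F).
Tracing S: it sits inside (H,S).
The smallest clade enclosing both is (((P,(H,S)),(((I,G),K),L),((N,B),M)),((E,C),(O,(((Q,D,F),J),R)))); the answer is its 18 terminal taxa in alphabetical order.

B, C, D, E, F, G, H, I, J, K, L, M, N, O, P, Q, R, S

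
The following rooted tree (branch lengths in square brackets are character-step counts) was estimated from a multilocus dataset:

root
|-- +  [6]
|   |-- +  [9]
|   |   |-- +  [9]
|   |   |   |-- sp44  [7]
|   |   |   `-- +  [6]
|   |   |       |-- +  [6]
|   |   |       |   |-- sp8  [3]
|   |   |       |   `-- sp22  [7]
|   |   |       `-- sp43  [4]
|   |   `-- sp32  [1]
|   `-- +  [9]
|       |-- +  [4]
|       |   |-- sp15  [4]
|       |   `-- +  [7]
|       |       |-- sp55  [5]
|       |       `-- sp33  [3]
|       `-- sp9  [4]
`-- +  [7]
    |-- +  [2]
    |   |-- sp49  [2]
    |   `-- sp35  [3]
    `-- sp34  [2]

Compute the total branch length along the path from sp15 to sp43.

45

The path runs sp15 → … → MRCA → … → sp43; the MRCA is the node subtending (((sp44,((sp8,sp22),sp43)),sp32),((sp15,(sp55,sp33)),sp9)).
Branch lengths along that path: 4 + 4 + 9 + 9 + 9 + 6 + 4 = 45.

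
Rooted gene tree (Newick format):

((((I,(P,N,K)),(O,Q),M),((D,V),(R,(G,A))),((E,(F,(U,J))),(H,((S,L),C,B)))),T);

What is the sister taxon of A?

A attaches to the tree at the node subtending (G,A).
The other lineage descending from that same node — the sister group — is the single tip G.

G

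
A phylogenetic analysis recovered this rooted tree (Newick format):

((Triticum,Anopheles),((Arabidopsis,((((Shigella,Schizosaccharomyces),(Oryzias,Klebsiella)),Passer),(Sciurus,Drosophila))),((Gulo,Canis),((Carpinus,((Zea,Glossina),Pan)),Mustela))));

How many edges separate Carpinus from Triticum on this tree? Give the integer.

7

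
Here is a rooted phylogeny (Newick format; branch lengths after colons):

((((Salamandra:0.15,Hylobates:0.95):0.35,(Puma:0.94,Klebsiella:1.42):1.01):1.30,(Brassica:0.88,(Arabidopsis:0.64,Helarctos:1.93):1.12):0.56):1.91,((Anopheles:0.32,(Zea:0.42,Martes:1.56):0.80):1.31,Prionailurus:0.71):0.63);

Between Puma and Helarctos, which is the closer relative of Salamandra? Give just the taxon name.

Puma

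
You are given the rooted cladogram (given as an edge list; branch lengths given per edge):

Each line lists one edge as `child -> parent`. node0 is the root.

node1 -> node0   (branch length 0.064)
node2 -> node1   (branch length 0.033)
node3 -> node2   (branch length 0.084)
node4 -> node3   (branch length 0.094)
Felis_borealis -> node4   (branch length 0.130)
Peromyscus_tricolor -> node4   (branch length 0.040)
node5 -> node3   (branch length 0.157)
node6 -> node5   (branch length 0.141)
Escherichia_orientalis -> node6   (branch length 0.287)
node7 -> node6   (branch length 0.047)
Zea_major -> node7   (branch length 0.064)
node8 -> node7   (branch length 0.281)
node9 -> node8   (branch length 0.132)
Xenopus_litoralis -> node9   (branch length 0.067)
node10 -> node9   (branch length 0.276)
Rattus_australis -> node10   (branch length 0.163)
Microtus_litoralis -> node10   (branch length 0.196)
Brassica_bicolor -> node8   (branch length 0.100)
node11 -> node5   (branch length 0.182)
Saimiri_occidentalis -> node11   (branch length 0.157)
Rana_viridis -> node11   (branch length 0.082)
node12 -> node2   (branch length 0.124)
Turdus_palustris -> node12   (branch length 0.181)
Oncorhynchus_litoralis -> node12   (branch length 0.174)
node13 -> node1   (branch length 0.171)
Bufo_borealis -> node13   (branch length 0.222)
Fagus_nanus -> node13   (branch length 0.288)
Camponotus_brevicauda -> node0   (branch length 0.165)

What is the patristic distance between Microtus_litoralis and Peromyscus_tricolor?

1.364

The path runs Microtus_litoralis → … → MRCA → … → Peromyscus_tricolor; the MRCA is the node subtending ((Felis_borealis,Peromyscus_tricolor),((Escherichia_orientalis,(Zea_major,((Xenopus_litoralis,(Rattus_australis,Microtus_litoralis)),Brassica_bicolor))),(Saimiri_occidentalis,Rana_viridis))).
Branch lengths along that path: 0.196 + 0.276 + 0.132 + 0.281 + 0.047 + 0.141 + 0.157 + 0.094 + 0.040 = 1.364.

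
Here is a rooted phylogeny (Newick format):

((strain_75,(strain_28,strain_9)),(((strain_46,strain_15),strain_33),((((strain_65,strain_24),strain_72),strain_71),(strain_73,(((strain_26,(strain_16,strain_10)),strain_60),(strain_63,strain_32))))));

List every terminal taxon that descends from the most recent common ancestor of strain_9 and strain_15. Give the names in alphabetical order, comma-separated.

Tracing strain_9: it sits inside (strain_28,strain_9).
Tracing strain_15: it sits inside (strain_46,strain_15).
The smallest clade enclosing both is the whole tree (their MRCA is the root), so the answer is all 17 tips in alphabetical order.

strain_10, strain_15, strain_16, strain_24, strain_26, strain_28, strain_32, strain_33, strain_46, strain_60, strain_63, strain_65, strain_71, strain_72, strain_73, strain_75, strain_9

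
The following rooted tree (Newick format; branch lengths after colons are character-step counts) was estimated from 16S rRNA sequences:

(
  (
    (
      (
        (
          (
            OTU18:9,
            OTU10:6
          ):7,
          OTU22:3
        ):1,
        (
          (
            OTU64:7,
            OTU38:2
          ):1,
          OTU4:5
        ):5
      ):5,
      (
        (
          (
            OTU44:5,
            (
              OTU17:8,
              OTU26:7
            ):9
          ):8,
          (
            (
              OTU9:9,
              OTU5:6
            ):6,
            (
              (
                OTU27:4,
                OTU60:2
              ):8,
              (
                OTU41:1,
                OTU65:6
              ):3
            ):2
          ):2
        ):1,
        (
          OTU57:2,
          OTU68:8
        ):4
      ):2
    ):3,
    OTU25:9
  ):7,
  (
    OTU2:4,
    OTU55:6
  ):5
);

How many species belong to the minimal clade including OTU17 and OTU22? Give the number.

The MRCA of OTU17 and OTU22 is the node subtending ((((OTU18,OTU10),OTU22),((OTU64,OTU38),OTU4)),(((OTU44,(OTU17,OTU26)),((OTU9,OTU5),((OTU27,OTU60),(OTU41,OTU65)))),(OTU57,OTU68))).
That clade contains 17 terminal taxa: OTU10, OTU17, OTU18, OTU22, OTU26, OTU27, OTU38, OTU4, OTU41, OTU44, OTU5, OTU57, OTU60, OTU64, OTU65, OTU68, OTU9.

17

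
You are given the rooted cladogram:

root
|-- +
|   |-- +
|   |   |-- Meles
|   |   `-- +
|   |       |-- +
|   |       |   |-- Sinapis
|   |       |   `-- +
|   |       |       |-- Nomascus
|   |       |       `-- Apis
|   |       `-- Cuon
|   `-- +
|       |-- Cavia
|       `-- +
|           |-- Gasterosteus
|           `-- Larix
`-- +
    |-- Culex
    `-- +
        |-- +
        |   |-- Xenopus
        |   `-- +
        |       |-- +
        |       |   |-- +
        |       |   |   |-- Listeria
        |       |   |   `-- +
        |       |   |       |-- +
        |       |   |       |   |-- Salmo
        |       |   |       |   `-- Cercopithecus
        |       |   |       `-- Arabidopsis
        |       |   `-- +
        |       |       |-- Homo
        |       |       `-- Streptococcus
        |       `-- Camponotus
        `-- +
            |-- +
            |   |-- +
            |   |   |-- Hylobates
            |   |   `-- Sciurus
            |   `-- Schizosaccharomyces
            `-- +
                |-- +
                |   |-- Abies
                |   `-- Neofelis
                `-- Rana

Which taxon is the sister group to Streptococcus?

Homo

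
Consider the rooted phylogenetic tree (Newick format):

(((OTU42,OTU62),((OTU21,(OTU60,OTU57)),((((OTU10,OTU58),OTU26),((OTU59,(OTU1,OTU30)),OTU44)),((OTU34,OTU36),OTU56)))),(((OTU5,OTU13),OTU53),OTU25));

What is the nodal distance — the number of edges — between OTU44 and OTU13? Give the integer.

The MRCA of OTU44 and OTU13 is the root of the tree.
From OTU44 up to that node: 6 branches. From OTU13 up to the same node: 4 branches. Total: 6 + 4 = 10.

10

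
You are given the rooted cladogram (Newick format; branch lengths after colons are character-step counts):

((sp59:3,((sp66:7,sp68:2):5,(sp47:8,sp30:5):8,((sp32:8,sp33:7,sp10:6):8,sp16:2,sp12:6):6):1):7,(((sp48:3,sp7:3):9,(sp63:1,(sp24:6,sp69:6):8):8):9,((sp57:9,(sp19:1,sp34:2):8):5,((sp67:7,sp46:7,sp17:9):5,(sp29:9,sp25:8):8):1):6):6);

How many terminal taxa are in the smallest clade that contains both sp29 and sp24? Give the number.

The MRCA of sp29 and sp24 is the node subtending (((sp48,sp7),(sp63,(sp24,sp69))),((sp57,(sp19,sp34)),((sp67,sp46,sp17),(sp29,sp25)))).
That clade contains 13 terminal taxa: sp17, sp19, sp24, sp25, sp29, sp34, sp46, sp48, sp57, sp63, sp67, sp69, sp7.

13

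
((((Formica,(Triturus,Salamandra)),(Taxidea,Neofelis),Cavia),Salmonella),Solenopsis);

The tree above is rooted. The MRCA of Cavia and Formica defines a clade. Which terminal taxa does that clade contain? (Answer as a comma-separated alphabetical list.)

Cavia, Formica, Neofelis, Salamandra, Taxidea, Triturus

Tracing Cavia: it sits inside ((Formica,(Triturus,Salamandra)),(Taxidea,Neofelis),Cavia).
Tracing Formica: it sits inside (Formica,(Triturus,Salamandra)).
The smallest clade enclosing both is ((Formica,(Triturus,Salamandra)),(Taxidea,Neofelis),Cavia); the answer is its 6 terminal taxa in alphabetical order.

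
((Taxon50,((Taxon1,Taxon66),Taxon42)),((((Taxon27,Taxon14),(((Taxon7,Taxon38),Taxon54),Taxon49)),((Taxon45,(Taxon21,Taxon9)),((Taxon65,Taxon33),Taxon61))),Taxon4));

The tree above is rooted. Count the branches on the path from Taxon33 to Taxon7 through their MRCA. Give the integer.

9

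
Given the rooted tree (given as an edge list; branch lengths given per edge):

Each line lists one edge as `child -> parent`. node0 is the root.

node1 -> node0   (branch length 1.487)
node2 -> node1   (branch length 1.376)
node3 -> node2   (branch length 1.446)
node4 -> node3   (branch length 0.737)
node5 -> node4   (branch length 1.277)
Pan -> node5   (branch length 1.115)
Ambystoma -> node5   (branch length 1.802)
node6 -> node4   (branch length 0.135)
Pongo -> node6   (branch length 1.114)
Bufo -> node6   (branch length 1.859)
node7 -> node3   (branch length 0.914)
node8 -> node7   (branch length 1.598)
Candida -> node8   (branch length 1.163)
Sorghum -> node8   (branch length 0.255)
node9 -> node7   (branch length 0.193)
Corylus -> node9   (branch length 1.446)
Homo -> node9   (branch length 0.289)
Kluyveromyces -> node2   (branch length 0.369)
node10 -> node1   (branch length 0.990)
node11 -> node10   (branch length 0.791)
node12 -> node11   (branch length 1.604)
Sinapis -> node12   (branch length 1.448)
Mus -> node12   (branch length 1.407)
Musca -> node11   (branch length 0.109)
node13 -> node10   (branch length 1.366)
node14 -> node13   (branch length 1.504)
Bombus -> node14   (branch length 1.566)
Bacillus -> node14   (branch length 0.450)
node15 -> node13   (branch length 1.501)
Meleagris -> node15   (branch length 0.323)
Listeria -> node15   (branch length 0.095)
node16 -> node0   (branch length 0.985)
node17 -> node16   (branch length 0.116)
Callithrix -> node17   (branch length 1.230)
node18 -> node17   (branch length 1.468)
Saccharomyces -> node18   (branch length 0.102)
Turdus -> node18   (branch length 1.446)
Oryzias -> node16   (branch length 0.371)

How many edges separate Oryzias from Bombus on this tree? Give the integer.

7

The MRCA of Oryzias and Bombus is the root of the tree.
From Oryzias up to that node: 2 branches. From Bombus up to the same node: 5 branches. Total: 2 + 5 = 7.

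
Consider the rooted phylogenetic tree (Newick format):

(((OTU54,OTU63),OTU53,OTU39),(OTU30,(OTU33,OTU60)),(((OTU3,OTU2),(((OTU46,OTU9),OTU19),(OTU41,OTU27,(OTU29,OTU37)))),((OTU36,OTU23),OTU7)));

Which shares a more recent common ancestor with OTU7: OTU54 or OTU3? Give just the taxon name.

The MRCA of OTU7 and OTU3 subtends (((OTU3,OTU2),(((OTU46,OTU9),OTU19),(OTU41,OTU27,(OTU29,OTU37)))),((OTU36,OTU23),OTU7)) (12 taxa).
The MRCA of OTU7 and OTU54 is the root, subtending the entire tree (19 taxa).
The first is nested inside the second, so OTU7 shares a more recent common ancestor with OTU3.

OTU3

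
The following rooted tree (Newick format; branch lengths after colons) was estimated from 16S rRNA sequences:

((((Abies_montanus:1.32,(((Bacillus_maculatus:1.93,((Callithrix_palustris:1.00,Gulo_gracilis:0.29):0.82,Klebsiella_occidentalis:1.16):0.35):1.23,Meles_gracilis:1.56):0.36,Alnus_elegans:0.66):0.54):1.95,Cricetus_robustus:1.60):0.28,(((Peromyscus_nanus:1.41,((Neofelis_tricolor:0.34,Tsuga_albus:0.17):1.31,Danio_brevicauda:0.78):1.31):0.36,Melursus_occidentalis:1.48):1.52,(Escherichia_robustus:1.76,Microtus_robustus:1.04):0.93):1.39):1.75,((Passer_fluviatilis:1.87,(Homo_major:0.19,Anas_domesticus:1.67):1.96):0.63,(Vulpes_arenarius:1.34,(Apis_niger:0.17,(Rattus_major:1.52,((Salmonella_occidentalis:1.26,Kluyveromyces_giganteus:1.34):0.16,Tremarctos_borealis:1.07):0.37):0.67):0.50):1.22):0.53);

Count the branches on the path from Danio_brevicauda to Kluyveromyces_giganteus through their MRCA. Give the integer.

13

The MRCA of Danio_brevicauda and Kluyveromyces_giganteus is the root of the tree.
From Danio_brevicauda up to that node: 6 branches. From Kluyveromyces_giganteus up to the same node: 7 branches. Total: 6 + 7 = 13.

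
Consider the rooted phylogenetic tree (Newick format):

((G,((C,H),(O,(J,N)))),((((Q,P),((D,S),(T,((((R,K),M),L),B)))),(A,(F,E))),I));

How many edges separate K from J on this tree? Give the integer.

The MRCA of K and J is the root of the tree.
From K up to that node: 10 branches. From J up to the same node: 5 branches. Total: 10 + 5 = 15.

15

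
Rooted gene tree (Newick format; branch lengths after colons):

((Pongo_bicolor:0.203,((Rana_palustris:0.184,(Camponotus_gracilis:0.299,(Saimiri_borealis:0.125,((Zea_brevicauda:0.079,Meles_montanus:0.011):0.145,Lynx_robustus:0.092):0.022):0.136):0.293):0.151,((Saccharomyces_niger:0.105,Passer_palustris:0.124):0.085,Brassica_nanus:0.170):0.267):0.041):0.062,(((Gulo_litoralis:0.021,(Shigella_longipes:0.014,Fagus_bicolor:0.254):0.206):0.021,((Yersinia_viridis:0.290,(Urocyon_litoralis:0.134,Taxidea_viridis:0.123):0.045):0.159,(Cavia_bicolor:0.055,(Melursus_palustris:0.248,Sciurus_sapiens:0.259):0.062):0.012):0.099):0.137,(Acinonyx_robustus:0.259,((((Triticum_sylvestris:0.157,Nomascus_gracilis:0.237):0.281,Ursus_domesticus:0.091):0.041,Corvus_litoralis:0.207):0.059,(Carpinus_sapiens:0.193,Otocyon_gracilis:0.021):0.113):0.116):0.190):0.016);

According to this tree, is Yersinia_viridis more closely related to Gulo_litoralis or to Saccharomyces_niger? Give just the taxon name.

Gulo_litoralis

The MRCA of Yersinia_viridis and Gulo_litoralis subtends ((Gulo_litoralis,(Shigella_longipes,Fagus_bicolor)),((Yersinia_viridis,(Urocyon_litoralis,Taxidea_viridis)),(Cavia_bicolor,(Melursus_palustris,Sciurus_sapiens)))) (9 taxa).
The MRCA of Yersinia_viridis and Saccharomyces_niger is the root, subtending the entire tree (26 taxa).
The first is nested inside the second, so Yersinia_viridis shares a more recent common ancestor with Gulo_litoralis.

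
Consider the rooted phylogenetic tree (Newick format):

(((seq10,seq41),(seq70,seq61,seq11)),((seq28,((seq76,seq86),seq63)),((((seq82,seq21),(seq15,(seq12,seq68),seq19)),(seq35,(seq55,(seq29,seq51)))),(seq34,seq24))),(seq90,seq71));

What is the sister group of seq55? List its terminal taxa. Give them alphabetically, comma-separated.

seq29, seq51

seq55 attaches to the tree at the node subtending (seq55,(seq29,seq51)).
The other lineage descending from that same node — the sister group — is (seq29,seq51); its 2 tips in alphabetical order are the answer.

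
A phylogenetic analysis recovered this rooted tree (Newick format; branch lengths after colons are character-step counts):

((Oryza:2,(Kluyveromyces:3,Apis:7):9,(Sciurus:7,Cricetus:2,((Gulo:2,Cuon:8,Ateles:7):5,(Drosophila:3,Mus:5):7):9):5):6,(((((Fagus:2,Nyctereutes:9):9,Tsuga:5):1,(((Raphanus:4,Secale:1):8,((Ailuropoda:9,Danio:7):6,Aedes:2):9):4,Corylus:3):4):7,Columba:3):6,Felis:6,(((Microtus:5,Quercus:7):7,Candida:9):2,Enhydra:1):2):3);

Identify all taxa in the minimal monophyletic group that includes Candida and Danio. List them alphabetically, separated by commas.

Aedes, Ailuropoda, Candida, Columba, Corylus, Danio, Enhydra, Fagus, Felis, Microtus, Nyctereutes, Quercus, Raphanus, Secale, Tsuga

Tracing Candida: it sits inside ((Microtus,Quercus),Candida).
Tracing Danio: it sits inside (Ailuropoda,Danio).
The smallest clade enclosing both is (((((Fagus,Nyctereutes),Tsuga),(((Raphanus,Secale),((Ailuropoda,Danio),Aedes)),Corylus)),Columba),Felis,(((Microtus,Quercus),Candida),Enhydra)); the answer is its 15 terminal taxa in alphabetical order.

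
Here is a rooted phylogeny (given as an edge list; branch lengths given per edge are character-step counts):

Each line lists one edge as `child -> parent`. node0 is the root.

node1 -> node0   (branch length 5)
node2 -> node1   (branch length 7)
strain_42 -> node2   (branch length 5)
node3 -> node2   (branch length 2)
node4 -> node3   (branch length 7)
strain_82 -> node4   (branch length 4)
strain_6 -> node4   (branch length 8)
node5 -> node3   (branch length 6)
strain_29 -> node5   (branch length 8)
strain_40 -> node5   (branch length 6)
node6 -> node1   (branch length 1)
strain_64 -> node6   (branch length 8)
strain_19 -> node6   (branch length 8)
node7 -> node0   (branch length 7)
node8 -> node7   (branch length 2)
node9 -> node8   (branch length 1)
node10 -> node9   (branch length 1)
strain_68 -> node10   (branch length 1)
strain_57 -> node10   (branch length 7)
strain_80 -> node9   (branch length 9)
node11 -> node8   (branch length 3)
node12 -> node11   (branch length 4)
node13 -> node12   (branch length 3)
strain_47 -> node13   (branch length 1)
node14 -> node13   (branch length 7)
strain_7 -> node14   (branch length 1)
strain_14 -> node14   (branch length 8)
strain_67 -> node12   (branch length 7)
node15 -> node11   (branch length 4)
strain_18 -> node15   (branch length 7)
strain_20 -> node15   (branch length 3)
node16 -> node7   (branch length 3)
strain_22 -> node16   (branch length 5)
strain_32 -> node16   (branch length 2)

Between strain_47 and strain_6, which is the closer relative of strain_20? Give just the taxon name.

The MRCA of strain_20 and strain_47 subtends (((strain_47,(strain_7,strain_14)),strain_67),(strain_18,strain_20)) (6 taxa).
The MRCA of strain_20 and strain_6 is the root, subtending the entire tree (18 taxa).
The first is nested inside the second, so strain_20 shares a more recent common ancestor with strain_47.

strain_47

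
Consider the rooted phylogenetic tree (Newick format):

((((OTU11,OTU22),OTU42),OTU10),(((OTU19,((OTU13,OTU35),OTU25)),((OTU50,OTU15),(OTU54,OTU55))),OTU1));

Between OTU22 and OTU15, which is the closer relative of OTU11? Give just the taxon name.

The MRCA of OTU11 and OTU22 subtends (OTU11,OTU22) (2 taxa).
The MRCA of OTU11 and OTU15 is the root, subtending the entire tree (13 taxa).
The first is nested inside the second, so OTU11 shares a more recent common ancestor with OTU22.

OTU22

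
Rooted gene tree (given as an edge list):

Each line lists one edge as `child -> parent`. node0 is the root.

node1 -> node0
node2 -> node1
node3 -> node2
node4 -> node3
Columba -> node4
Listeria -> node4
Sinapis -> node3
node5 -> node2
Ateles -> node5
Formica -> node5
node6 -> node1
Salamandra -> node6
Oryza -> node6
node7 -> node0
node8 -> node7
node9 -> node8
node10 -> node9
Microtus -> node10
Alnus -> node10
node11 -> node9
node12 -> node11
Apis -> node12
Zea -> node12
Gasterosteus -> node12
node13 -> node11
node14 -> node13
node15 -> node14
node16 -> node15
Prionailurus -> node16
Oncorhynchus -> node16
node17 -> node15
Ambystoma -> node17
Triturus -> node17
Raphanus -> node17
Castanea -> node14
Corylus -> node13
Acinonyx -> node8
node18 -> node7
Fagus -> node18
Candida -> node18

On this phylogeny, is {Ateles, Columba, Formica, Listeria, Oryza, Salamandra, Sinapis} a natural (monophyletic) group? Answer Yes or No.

The most recent common ancestor of these taxa subtends ((((Columba,Listeria),Sinapis),(Ateles,Formica)),(Salamandra,Oryza)).
That clade has exactly 7 tips — every listed taxon and nothing else — so the group is monophyletic.

Yes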